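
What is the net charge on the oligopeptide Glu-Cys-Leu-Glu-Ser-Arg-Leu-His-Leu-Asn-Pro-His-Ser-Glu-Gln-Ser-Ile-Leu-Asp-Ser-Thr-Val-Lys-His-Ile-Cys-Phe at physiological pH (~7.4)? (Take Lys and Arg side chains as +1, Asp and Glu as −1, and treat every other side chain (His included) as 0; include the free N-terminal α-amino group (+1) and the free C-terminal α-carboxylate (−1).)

-2

Positive (K, R): Arg6, Lys23 → +2.
Negative (D, E): Glu1, Glu4, Glu14, Asp19 → −4.
The N-terminus (+1) and C-terminus (−1) cancel.
Net charge = (+2) + (−4) = −2.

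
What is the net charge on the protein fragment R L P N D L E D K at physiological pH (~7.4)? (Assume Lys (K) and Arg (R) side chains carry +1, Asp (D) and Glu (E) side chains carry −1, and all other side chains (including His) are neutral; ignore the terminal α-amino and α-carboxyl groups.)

-1

Positive (K, R): R1, K9 → +2.
Negative (D, E): D5, E7, D8 → −3.
Net charge = (+2) + (−3) = −1.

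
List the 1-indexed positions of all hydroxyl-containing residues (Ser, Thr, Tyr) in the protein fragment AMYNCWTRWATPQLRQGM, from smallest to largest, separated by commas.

3, 7, 11

Matching residues: Y3, T7, T11.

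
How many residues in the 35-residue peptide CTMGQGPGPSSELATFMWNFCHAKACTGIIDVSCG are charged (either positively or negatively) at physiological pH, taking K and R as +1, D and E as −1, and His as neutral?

3

Charged side chains at pH ~7.4: K, R (positive); D, E (negative).
Matching residues: E12, K24, D31.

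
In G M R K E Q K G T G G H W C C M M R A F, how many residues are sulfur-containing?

5

Only Cys (C) and Met (M) have a sulfur atom in the side chain.
Matching residues: M2, C14, C15, M16, M17.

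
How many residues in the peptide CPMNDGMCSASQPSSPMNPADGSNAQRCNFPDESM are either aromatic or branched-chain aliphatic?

1

Aromatic: F, W, Y. Branched-chain aliphatic: I, L, V.
Aromatic residues here: F30 (1).
Branched-chain aliphatic residues here: none (0).
The two groups share no amino acid, so total = 1 + 0 = 1.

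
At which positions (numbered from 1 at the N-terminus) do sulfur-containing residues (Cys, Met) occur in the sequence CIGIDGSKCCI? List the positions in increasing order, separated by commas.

1, 9, 10

Matching residues: C1, C9, C10.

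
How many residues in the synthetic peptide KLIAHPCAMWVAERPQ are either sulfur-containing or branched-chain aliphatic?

Sulfur-containing: C, M. Branched-chain aliphatic: I, L, V.
Sulfur-containing residues here: C7, M9 (2).
Branched-chain aliphatic residues here: L2, I3, V11 (3).
The two groups share no amino acid, so total = 2 + 3 = 5.

5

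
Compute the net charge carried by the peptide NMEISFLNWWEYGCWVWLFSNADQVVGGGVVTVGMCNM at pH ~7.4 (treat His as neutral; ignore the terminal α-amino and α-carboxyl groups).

-3

At pH ~7.4 the Lys and Arg side chains are protonated (+1), the Asp and Glu side chains are deprotonated (−1), and with His taken as neutral all other side chains carry no charge.
Positive (K, R): none → +0.
Negative (D, E): E3, E11, D23 → −3.
Net charge = (+0) + (−3) = −3.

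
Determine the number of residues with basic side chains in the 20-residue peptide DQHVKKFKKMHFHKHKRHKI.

The basic amino acids are Lys (K), Arg (R), and His (H).
Matching residues: H3, K5, K6, K8, K9, H11, H13, K14, H15, K16, R17, H18, K19.

13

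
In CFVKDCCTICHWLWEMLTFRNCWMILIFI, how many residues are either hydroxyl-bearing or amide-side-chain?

3

Hydroxyl-bearing: S, T, Y. Amide-side-chain: N, Q.
Hydroxyl-bearing residues here: T8, T18 (2).
Amide-side-chain residues here: N21 (1).
The two groups share no amino acid, so total = 2 + 1 = 3.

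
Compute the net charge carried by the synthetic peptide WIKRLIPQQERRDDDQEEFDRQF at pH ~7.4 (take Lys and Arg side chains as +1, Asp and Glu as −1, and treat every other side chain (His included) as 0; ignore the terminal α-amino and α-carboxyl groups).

-2

Positive (K, R): K3, R4, R11, R12, R21 → +5.
Negative (D, E): E10, D13, D14, D15, E17, E18, D20 → −7.
Net charge = (+5) + (−7) = −2.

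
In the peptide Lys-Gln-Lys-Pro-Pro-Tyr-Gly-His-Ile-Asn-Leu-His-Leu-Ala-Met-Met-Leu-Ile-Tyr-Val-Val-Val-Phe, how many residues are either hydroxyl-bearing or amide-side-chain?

Hydroxyl-bearing: S, T, Y. Amide-side-chain: N, Q.
Hydroxyl-bearing residues here: Tyr6, Tyr19 (2).
Amide-side-chain residues here: Gln2, Asn10 (2).
The two groups share no amino acid, so total = 2 + 2 = 4.

4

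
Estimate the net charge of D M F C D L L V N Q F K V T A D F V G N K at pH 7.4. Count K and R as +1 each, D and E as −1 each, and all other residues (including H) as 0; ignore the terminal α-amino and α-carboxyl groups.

-1

Positive (K, R): K12, K21 → +2.
Negative (D, E): D1, D5, D16 → −3.
Net charge = (+2) + (−3) = −1.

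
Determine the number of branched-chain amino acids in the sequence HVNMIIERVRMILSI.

7

V, L, and I make up the branched-chain aliphatic group.
Matching residues: V2, I5, I6, V9, I12, L13, I15.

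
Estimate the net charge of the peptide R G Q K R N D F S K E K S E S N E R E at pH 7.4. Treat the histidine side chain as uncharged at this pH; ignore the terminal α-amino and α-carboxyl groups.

+1

Near pH 7.4, K and R contribute +1 each, D and E contribute −1 each, and every other side chain (His included, as stated) is uncharged.
Positive (K, R): R1, K4, R5, K10, K12, R18 → +6.
Negative (D, E): D7, E11, E14, E17, E19 → −5.
Net charge = (+6) + (−5) = +1.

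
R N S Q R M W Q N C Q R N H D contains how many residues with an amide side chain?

Asparagine (N) and glutamine (Q) have uncharged amide side chains.
Matching residues: N2, Q4, Q8, N9, Q11, N13.

6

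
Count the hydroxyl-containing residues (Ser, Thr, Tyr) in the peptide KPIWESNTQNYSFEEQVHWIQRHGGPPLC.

4

Matching residues: S6, T8, Y11, S12.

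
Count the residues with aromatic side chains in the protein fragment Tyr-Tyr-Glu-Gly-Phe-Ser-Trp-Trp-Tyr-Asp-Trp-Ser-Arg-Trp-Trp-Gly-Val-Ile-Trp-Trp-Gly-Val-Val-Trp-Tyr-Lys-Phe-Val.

14

The aromatic amino acids are Phe (F, benzyl), Trp (W, indole), and Tyr (Y, phenol).
Matching residues: Tyr1, Tyr2, Phe5, Trp7, Trp8, Tyr9, Trp11, Trp14, Trp15, Trp19, Trp20, Trp24, Tyr25, Phe27.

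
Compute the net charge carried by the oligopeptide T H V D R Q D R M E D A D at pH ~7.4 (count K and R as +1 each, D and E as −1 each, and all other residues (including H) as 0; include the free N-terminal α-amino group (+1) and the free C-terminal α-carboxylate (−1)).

Positive (K, R): R5, R8 → +2.
Negative (D, E): D4, D7, E10, D11, D13 → −5.
The N-terminus (+1) and C-terminus (−1) cancel.
Net charge = (+2) + (−5) = −3.

-3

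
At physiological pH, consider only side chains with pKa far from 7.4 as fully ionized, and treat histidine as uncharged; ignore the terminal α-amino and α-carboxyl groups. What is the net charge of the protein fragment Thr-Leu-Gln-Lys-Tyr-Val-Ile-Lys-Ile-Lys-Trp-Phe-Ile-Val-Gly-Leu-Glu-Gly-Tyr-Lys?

At pH ~7.4 the Lys and Arg side chains are protonated (+1), the Asp and Glu side chains are deprotonated (−1), and with His taken as neutral all other side chains carry no charge.
Positive (K, R): Lys4, Lys8, Lys10, Lys20 → +4.
Negative (D, E): Glu17 → −1.
Net charge = (+4) + (−1) = +3.

+3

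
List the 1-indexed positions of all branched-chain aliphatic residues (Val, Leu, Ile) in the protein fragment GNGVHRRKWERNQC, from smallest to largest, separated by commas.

4

Matching residues: V4.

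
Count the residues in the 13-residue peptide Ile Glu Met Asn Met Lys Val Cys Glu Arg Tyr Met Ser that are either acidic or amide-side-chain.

3

Acidic: D, E. Amide-side-chain: N, Q.
Acidic residues here: Glu2, Glu9 (2).
Amide-side-chain residues here: Asn4 (1).
The two groups share no amino acid, so total = 2 + 1 = 3.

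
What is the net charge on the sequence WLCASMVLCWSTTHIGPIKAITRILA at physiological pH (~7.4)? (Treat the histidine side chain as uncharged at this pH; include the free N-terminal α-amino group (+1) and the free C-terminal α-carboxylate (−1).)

Near pH 7.4, K and R contribute +1 each, D and E contribute −1 each, and every other side chain (His included, as stated) is uncharged.
Positive (K, R): K19, R23 → +2.
Negative (D, E): none → −0.
The N-terminus (+1) and C-terminus (−1) cancel.
Net charge = (+2) + (−0) = +2.

+2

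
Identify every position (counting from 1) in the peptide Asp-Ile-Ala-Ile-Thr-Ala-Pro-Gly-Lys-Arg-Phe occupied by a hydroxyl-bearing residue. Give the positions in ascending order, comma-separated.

Serine (S), threonine (T), and tyrosine (Y) each carry a hydroxyl group on the side chain.
Matching residues: Thr5.

5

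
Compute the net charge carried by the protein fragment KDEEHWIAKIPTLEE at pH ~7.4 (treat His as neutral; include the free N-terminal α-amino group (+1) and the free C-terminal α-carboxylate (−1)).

Near pH 7.4, K and R contribute +1 each, D and E contribute −1 each, and every other side chain (His included, as stated) is uncharged.
Positive (K, R): K1, K9 → +2.
Negative (D, E): D2, E3, E4, E14, E15 → −5.
The N-terminus (+1) and C-terminus (−1) cancel.
Net charge = (+2) + (−5) = −3.

-3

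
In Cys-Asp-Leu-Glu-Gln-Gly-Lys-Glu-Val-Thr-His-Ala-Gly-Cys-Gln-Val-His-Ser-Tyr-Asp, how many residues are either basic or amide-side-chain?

5

Basic: H, K, R. Amide-side-chain: N, Q.
Basic residues here: Lys7, His11, His17 (3).
Amide-side-chain residues here: Gln5, Gln15 (2).
The two groups share no amino acid, so total = 3 + 2 = 5.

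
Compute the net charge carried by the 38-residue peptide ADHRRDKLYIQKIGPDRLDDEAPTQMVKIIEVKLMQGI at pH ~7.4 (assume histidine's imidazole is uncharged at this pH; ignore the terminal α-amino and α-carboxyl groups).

0

Near pH 7.4, K and R contribute +1 each, D and E contribute −1 each, and every other side chain (His included, as stated) is uncharged.
Positive (K, R): R4, R5, K7, K12, R17, K28, K33 → +7.
Negative (D, E): D2, D6, D16, D19, D20, E21, E31 → −7.
Net charge = (+7) + (−7) = 0.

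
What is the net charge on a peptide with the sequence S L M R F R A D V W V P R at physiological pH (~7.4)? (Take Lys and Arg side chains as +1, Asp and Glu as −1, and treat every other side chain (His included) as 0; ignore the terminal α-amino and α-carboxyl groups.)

Positive (K, R): R4, R6, R13 → +3.
Negative (D, E): D8 → −1.
Net charge = (+3) + (−1) = +2.

+2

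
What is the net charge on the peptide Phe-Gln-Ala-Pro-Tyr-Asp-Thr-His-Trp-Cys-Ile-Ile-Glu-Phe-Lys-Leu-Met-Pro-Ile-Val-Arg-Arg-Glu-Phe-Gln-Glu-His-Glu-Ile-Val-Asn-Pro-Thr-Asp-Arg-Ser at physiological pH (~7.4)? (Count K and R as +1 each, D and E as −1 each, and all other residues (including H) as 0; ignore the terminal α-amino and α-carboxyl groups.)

-2

Positive (K, R): Lys15, Arg21, Arg22, Arg35 → +4.
Negative (D, E): Asp6, Glu13, Glu23, Glu26, Glu28, Asp34 → −6.
Net charge = (+4) + (−6) = −2.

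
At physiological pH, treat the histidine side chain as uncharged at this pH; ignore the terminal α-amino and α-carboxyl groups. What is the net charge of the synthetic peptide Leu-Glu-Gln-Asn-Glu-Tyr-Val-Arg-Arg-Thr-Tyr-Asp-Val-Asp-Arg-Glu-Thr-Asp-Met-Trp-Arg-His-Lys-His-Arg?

Near pH 7.4, K and R contribute +1 each, D and E contribute −1 each, and every other side chain (His included, as stated) is uncharged.
Positive (K, R): Arg8, Arg9, Arg15, Arg21, Lys23, Arg25 → +6.
Negative (D, E): Glu2, Glu5, Asp12, Asp14, Glu16, Asp18 → −6.
Net charge = (+6) + (−6) = 0.

0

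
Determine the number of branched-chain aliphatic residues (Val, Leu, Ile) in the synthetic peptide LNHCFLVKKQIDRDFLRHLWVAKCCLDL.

Matching residues: L1, L6, V7, I11, L16, L19, V21, L26, L28.

9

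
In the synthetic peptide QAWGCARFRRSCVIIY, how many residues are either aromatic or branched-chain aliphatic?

Aromatic: F, W, Y. Branched-chain aliphatic: I, L, V.
Aromatic residues here: W3, F8, Y16 (3).
Branched-chain aliphatic residues here: V13, I14, I15 (3).
The two groups share no amino acid, so total = 3 + 3 = 6.

6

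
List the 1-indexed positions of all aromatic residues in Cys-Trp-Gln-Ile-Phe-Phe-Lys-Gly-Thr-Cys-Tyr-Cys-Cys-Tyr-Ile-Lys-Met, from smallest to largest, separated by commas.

Phenylalanine (F), tryptophan (W), and tyrosine (Y) have aromatic ring side chains.
Matching residues: Trp2, Phe5, Phe6, Tyr11, Tyr14.

2, 5, 6, 11, 14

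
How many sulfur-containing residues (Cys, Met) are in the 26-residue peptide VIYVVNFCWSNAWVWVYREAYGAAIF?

1

Matching residues: C8.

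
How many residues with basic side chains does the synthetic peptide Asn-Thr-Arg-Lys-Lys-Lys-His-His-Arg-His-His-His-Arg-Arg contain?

12

K, R, and H are the three residues with basic side chains (ε-amine, guanidinium, and imidazole respectively).
Matching residues: Arg3, Lys4, Lys5, Lys6, His7, His8, Arg9, His10, His11, His12, Arg13, Arg14.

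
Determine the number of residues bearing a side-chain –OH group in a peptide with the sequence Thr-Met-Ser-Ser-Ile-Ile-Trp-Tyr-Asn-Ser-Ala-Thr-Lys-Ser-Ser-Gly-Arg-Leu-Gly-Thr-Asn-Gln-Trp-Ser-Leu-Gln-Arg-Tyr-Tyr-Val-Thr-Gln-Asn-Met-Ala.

S, T, and Y are the three residues with a side-chain hydroxyl.
Matching residues: Thr1, Ser3, Ser4, Tyr8, Ser10, Thr12, Ser14, Ser15, Thr20, Ser24, Tyr28, Tyr29, Thr31.

13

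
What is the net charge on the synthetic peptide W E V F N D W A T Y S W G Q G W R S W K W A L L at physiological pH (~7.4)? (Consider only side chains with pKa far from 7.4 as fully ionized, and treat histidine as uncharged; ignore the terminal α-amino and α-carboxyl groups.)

0

The side chains ionized at physiological pH are Lys/Arg (+1) and Asp/Glu (−1); with His treated as neutral, nothing else contributes.
Positive (K, R): R17, K20 → +2.
Negative (D, E): E2, D6 → −2.
Net charge = (+2) + (−2) = 0.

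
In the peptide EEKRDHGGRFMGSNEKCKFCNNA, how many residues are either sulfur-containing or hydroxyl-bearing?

Sulfur-containing: C, M. Hydroxyl-bearing: S, T, Y.
Sulfur-containing residues here: M11, C17, C20 (3).
Hydroxyl-bearing residues here: S13 (1).
The two groups share no amino acid, so total = 3 + 1 = 4.

4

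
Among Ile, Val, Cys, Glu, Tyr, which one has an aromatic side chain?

F, W, and Y each carry an aromatic ring on the side chain.
Of the listed options, only Tyr belongs to this group.

Tyr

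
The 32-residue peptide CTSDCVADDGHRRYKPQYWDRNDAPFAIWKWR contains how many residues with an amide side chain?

Asparagine (N) and glutamine (Q) have uncharged amide side chains.
Matching residues: Q17, N22.

2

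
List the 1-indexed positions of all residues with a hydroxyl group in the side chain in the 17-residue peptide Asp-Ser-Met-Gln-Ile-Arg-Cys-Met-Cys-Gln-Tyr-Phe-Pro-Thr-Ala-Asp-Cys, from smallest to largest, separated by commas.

2, 11, 14

Serine (S), threonine (T), and tyrosine (Y) each carry a hydroxyl group on the side chain.
Matching residues: Ser2, Tyr11, Thr14.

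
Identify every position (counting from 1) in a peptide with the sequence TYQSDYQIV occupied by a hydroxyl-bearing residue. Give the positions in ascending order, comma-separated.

1, 2, 4, 6

Matching residues: T1, Y2, S4, Y6.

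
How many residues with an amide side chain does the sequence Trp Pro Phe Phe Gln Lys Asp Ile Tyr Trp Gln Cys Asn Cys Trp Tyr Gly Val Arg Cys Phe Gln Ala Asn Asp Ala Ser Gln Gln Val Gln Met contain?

Only N (asparagine) and Q (glutamine) carry a side-chain carboxamide.
Matching residues: Gln5, Gln11, Asn13, Gln22, Asn24, Gln28, Gln29, Gln31.

8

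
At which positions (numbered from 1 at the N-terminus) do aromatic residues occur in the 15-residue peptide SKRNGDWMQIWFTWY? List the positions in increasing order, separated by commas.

Phenylalanine (F), tryptophan (W), and tyrosine (Y) have aromatic ring side chains.
Matching residues: W7, W11, F12, W14, Y15.

7, 11, 12, 14, 15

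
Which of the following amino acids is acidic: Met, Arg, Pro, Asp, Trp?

Asp

Aspartate (D) and glutamate (E) have carboxylic-acid side chains and are the acidic amino acids.
Of the listed options, only Asp belongs to this group.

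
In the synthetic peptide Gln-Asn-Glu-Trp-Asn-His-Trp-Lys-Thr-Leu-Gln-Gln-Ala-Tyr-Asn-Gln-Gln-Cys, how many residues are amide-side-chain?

8

Only N (asparagine) and Q (glutamine) carry a side-chain carboxamide.
Matching residues: Gln1, Asn2, Asn5, Gln11, Gln12, Asn15, Gln16, Gln17.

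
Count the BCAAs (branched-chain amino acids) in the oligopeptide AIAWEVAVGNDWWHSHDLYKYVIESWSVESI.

V, L, and I make up the branched-chain aliphatic group.
Matching residues: I2, V6, V8, L18, V22, I23, V28, I31.

8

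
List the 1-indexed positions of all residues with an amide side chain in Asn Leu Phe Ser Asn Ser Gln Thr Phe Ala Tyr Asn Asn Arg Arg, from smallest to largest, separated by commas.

1, 5, 7, 12, 13

The amide-side-chain residues are Asn (N) and Gln (Q).
Matching residues: Asn1, Asn5, Gln7, Asn12, Asn13.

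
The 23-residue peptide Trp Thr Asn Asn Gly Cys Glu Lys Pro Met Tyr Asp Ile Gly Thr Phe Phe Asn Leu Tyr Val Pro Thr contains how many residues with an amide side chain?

3

The amide-side-chain residues are Asn (N) and Gln (Q).
Matching residues: Asn3, Asn4, Asn18.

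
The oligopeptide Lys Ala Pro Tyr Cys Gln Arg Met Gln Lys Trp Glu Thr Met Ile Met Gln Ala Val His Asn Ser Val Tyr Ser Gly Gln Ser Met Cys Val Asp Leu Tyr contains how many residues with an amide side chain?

5

Asparagine (N) and glutamine (Q) have uncharged amide side chains.
Matching residues: Gln6, Gln9, Gln17, Asn21, Gln27.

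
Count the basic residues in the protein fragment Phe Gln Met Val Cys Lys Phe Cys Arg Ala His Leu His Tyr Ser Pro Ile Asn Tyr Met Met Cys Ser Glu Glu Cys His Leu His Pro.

K, R, and H are the three residues with basic side chains (ε-amine, guanidinium, and imidazole respectively).
Matching residues: Lys6, Arg9, His11, His13, His27, His29.

6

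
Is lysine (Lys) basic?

K, R, and H are the three residues with basic side chains (ε-amine, guanidinium, and imidazole respectively).
Lysine is in this group.

Yes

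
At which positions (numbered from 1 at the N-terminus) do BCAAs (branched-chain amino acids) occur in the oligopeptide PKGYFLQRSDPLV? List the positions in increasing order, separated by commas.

The BCAAs are Val, Leu, and Ile — aliphatic side chains with a branch point.
Matching residues: L6, L12, V13.

6, 12, 13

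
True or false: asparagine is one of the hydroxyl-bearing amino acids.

The –OH-bearing residues are Ser, Thr (aliphatic alcohols), and Tyr (phenol).
Asparagine is not in this group.

False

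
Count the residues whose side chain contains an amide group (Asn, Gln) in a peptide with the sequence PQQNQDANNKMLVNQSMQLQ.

10

Matching residues: Q2, Q3, N4, Q5, N8, N9, N14, Q15, Q18, Q20.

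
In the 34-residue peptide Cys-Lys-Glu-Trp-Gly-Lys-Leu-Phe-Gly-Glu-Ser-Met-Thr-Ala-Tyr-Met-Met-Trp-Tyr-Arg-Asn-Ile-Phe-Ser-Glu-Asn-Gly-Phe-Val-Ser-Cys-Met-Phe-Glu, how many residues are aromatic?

8

F, W, and Y each carry an aromatic ring on the side chain.
Matching residues: Trp4, Phe8, Tyr15, Trp18, Tyr19, Phe23, Phe28, Phe33.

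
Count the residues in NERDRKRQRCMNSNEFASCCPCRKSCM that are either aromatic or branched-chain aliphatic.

Aromatic: F, W, Y. Branched-chain aliphatic: I, L, V.
Aromatic residues here: F16 (1).
Branched-chain aliphatic residues here: none (0).
The two groups share no amino acid, so total = 1 + 0 = 1.

1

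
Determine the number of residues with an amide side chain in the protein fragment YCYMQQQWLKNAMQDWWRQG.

6

Only N (asparagine) and Q (glutamine) carry a side-chain carboxamide.
Matching residues: Q5, Q6, Q7, N11, Q14, Q19.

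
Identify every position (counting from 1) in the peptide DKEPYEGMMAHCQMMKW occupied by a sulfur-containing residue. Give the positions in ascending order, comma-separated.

8, 9, 12, 14, 15

Matching residues: M8, M9, C12, M14, M15.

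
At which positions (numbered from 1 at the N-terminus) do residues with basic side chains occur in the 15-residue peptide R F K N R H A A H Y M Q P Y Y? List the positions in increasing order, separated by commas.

The basic amino acids are Lys (K), Arg (R), and His (H).
Matching residues: R1, K3, R5, H6, H9.

1, 3, 5, 6, 9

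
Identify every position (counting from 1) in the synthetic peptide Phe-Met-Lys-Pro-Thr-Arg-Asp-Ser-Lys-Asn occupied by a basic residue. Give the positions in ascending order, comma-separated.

3, 6, 9

Lysine (K), arginine (R), and histidine (H) have basic, nitrogen-containing side chains.
Matching residues: Lys3, Arg6, Lys9.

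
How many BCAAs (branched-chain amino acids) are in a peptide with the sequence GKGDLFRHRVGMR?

V, L, and I make up the branched-chain aliphatic group.
Matching residues: L5, V10.

2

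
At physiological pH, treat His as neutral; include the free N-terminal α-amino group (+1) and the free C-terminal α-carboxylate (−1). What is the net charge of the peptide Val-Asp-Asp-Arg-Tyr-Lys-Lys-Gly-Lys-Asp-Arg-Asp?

Near pH 7.4, K and R contribute +1 each, D and E contribute −1 each, and every other side chain (His included, as stated) is uncharged.
Positive (K, R): Arg4, Lys6, Lys7, Lys9, Arg11 → +5.
Negative (D, E): Asp2, Asp3, Asp10, Asp12 → −4.
The N-terminus (+1) and C-terminus (−1) cancel.
Net charge = (+5) + (−4) = +1.

+1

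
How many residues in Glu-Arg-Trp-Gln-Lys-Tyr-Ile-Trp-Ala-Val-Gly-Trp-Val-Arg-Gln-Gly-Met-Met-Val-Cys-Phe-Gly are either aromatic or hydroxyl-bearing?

5

Aromatic: F, W, Y. Hydroxyl-bearing: S, T, Y.
Aromatic residues here: Trp3, Tyr6, Trp8, Trp12, Phe21 (5).
Hydroxyl-bearing residues here: Tyr6 (1).
Y is in both groups, so the 1 Y residue must not be double-counted.
Total = 5 + 1 − 1 = 5.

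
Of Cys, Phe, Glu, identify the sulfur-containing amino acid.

The sulfur-bearing residues are cysteine (–SH) and methionine (–S–CH₃).
Of the listed options, only Cys belongs to this group.

Cys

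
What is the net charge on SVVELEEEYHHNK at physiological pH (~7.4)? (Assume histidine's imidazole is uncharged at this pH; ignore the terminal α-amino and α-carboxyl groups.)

Near pH 7.4, K and R contribute +1 each, D and E contribute −1 each, and every other side chain (His included, as stated) is uncharged.
Positive (K, R): K13 → +1.
Negative (D, E): E4, E6, E7, E8 → −4.
Net charge = (+1) + (−4) = −3.

-3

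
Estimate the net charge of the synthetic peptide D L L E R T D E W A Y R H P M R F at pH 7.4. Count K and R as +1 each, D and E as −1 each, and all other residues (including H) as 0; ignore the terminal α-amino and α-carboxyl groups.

-1

Positive (K, R): R5, R12, R16 → +3.
Negative (D, E): D1, E4, D7, E8 → −4.
Net charge = (+3) + (−4) = −1.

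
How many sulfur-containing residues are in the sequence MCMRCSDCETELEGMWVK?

Cysteine (C, thiol) and methionine (M, thioether) are the two sulfur-containing amino acids.
Matching residues: M1, C2, M3, C5, C8, M15.

6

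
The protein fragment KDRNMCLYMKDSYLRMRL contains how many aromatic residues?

The aromatic amino acids are Phe (F, benzyl), Trp (W, indole), and Tyr (Y, phenol).
Matching residues: Y8, Y13.

2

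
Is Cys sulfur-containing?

Yes

The sulfur-bearing residues are cysteine (–SH) and methionine (–S–CH₃).
Cysteine is in this group.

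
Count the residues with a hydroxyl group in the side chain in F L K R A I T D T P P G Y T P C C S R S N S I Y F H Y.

9

The –OH-bearing residues are Ser, Thr (aliphatic alcohols), and Tyr (phenol).
Matching residues: T7, T9, Y13, T14, S18, S20, S22, Y24, Y27.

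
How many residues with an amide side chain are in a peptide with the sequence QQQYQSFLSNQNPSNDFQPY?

9

The amide-side-chain residues are Asn (N) and Gln (Q).
Matching residues: Q1, Q2, Q3, Q5, N10, Q11, N12, N15, Q18.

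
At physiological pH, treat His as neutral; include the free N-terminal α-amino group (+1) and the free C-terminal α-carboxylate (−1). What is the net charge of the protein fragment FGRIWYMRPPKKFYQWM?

At pH ~7.4 the Lys and Arg side chains are protonated (+1), the Asp and Glu side chains are deprotonated (−1), and with His taken as neutral all other side chains carry no charge.
Positive (K, R): R3, R8, K11, K12 → +4.
Negative (D, E): none → −0.
The N-terminus (+1) and C-terminus (−1) cancel.
Net charge = (+4) + (−0) = +4.

+4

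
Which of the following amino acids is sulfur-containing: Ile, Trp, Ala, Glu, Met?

The sulfur-bearing residues are cysteine (–SH) and methionine (–S–CH₃).
Of the listed options, only Met belongs to this group.

Met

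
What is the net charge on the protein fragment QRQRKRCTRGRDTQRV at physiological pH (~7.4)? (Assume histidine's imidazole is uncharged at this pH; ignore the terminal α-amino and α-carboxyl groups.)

+6

Near pH 7.4, K and R contribute +1 each, D and E contribute −1 each, and every other side chain (His included, as stated) is uncharged.
Positive (K, R): R2, R4, K5, R6, R9, R11, R15 → +7.
Negative (D, E): D12 → −1.
Net charge = (+7) + (−1) = +6.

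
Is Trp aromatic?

Phenylalanine (F), tryptophan (W), and tyrosine (Y) have aromatic ring side chains.
Tryptophan is in this group.

Yes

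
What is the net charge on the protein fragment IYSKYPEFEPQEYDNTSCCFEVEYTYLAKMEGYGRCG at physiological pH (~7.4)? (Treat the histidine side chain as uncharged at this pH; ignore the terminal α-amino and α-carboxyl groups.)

-4

The side chains ionized at physiological pH are Lys/Arg (+1) and Asp/Glu (−1); with His treated as neutral, nothing else contributes.
Positive (K, R): K4, K29, R35 → +3.
Negative (D, E): E7, E9, E12, D14, E21, E23, E31 → −7.
Net charge = (+3) + (−7) = −4.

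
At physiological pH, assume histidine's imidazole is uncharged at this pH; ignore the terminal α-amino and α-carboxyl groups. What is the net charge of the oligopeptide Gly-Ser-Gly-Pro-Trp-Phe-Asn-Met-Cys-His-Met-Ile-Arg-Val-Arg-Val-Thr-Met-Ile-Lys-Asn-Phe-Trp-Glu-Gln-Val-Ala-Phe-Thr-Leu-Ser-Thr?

At pH ~7.4 the Lys and Arg side chains are protonated (+1), the Asp and Glu side chains are deprotonated (−1), and with His taken as neutral all other side chains carry no charge.
Positive (K, R): Arg13, Arg15, Lys20 → +3.
Negative (D, E): Glu24 → −1.
Net charge = (+3) + (−1) = +2.

+2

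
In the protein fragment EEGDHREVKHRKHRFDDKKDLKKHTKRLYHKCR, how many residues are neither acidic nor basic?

8

Acidic: D, E. Basic: K, R, H. All other residues are neither.
Matching residues: G3, V8, F15, L21, T25, L28, Y29, C32.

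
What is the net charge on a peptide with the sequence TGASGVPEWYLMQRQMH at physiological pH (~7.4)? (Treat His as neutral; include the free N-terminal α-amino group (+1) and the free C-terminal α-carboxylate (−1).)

0

Near pH 7.4, K and R contribute +1 each, D and E contribute −1 each, and every other side chain (His included, as stated) is uncharged.
Positive (K, R): R14 → +1.
Negative (D, E): E8 → −1.
The N-terminus (+1) and C-terminus (−1) cancel.
Net charge = (+1) + (−1) = 0.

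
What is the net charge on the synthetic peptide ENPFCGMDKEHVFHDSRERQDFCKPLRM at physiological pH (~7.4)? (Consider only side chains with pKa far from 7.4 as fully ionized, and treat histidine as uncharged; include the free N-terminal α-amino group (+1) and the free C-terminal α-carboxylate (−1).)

Near pH 7.4, K and R contribute +1 each, D and E contribute −1 each, and every other side chain (His included, as stated) is uncharged.
Positive (K, R): K9, R17, R19, K24, R27 → +5.
Negative (D, E): E1, D8, E10, D15, E18, D21 → −6.
The N-terminus (+1) and C-terminus (−1) cancel.
Net charge = (+5) + (−6) = −1.

-1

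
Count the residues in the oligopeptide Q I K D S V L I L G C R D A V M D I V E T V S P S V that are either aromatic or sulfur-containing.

2

Aromatic: F, W, Y. Sulfur-containing: C, M.
Aromatic residues here: none (0).
Sulfur-containing residues here: C11, M16 (2).
The two groups share no amino acid, so total = 0 + 2 = 2.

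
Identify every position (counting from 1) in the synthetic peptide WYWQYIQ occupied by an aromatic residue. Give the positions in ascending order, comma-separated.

1, 2, 3, 5

F, W, and Y each carry an aromatic ring on the side chain.
Matching residues: W1, Y2, W3, Y5.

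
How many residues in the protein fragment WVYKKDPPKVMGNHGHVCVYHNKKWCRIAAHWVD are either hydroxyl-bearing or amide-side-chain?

Hydroxyl-bearing: S, T, Y. Amide-side-chain: N, Q.
Hydroxyl-bearing residues here: Y3, Y20 (2).
Amide-side-chain residues here: N13, N22 (2).
The two groups share no amino acid, so total = 2 + 2 = 4.

4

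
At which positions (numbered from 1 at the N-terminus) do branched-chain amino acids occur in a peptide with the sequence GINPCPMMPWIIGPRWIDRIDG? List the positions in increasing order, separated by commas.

Valine (V), leucine (L), and isoleucine (I) are the branched-chain amino acids.
Matching residues: I2, I11, I12, I17, I20.

2, 11, 12, 17, 20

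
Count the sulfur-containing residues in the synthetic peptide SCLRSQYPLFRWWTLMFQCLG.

Only Cys (C) and Met (M) have a sulfur atom in the side chain.
Matching residues: C2, M16, C19.

3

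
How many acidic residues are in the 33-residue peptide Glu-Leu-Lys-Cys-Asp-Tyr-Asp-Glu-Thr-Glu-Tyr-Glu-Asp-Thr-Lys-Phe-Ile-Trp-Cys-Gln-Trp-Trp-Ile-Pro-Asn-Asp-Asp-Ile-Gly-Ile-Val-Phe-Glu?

Only D (aspartate) and E (glutamate) carry a side-chain carboxylic acid.
Matching residues: Glu1, Asp5, Asp7, Glu8, Glu10, Glu12, Asp13, Asp26, Asp27, Glu33.

10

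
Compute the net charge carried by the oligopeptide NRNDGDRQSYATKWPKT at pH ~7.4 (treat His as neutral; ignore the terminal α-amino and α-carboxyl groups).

At pH ~7.4 the Lys and Arg side chains are protonated (+1), the Asp and Glu side chains are deprotonated (−1), and with His taken as neutral all other side chains carry no charge.
Positive (K, R): R2, R7, K13, K16 → +4.
Negative (D, E): D4, D6 → −2.
Net charge = (+4) + (−2) = +2.

+2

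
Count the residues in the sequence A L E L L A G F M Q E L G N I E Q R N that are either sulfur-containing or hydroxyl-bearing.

Sulfur-containing: C, M. Hydroxyl-bearing: S, T, Y.
Sulfur-containing residues here: M9 (1).
Hydroxyl-bearing residues here: none (0).
The two groups share no amino acid, so total = 1 + 0 = 1.

1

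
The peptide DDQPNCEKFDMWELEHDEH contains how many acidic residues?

8

Only D (aspartate) and E (glutamate) carry a side-chain carboxylic acid.
Matching residues: D1, D2, E7, D10, E13, E15, D17, E18.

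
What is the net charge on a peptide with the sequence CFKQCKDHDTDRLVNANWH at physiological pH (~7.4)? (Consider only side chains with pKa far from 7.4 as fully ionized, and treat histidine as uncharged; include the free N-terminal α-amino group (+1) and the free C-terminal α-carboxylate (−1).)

0

At pH ~7.4 the Lys and Arg side chains are protonated (+1), the Asp and Glu side chains are deprotonated (−1), and with His taken as neutral all other side chains carry no charge.
Positive (K, R): K3, K6, R12 → +3.
Negative (D, E): D7, D9, D11 → −3.
The N-terminus (+1) and C-terminus (−1) cancel.
Net charge = (+3) + (−3) = 0.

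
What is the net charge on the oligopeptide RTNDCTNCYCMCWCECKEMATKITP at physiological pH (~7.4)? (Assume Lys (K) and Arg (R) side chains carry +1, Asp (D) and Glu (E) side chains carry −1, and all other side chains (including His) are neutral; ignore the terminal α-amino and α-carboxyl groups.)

Positive (K, R): R1, K17, K22 → +3.
Negative (D, E): D4, E15, E18 → −3.
Net charge = (+3) + (−3) = 0.

0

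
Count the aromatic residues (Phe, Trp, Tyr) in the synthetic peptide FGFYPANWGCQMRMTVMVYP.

Matching residues: F1, F3, Y4, W8, Y19.

5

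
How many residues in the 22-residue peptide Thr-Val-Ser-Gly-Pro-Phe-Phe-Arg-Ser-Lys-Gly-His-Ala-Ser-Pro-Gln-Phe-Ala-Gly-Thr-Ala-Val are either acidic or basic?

Acidic: D, E. Basic: H, K, R.
Acidic residues here: none (0).
Basic residues here: Arg8, Lys10, His12 (3).
The two groups share no amino acid, so total = 0 + 3 = 3.

3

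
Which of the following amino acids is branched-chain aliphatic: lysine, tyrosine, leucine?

The BCAAs are Val, Leu, and Ile — aliphatic side chains with a branch point.
Of the listed options, only leucine belongs to this group.

leucine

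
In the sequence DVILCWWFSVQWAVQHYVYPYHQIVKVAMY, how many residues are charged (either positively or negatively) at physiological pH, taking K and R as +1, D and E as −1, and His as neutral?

2

Charged side chains at pH ~7.4: K, R (positive); D, E (negative).
Matching residues: D1, K26.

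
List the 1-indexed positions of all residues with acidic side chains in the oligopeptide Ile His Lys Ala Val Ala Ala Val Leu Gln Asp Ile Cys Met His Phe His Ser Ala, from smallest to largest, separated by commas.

Aspartate (D) and glutamate (E) have carboxylic-acid side chains and are the acidic amino acids.
Matching residues: Asp11.

11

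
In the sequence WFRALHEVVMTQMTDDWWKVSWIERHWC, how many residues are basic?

5

Lysine (K), arginine (R), and histidine (H) have basic, nitrogen-containing side chains.
Matching residues: R3, H6, K19, R25, H26.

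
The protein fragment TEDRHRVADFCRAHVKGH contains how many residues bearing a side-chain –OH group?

1

Serine (S), threonine (T), and tyrosine (Y) each carry a hydroxyl group on the side chain.
Matching residues: T1.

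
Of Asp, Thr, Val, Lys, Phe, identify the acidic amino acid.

Asp

Only D (aspartate) and E (glutamate) carry a side-chain carboxylic acid.
Of the listed options, only Asp belongs to this group.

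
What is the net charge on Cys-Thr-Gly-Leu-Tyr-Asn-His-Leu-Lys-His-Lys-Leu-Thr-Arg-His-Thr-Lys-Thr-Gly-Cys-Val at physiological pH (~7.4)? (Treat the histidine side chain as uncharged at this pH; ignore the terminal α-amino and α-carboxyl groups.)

At pH ~7.4 the Lys and Arg side chains are protonated (+1), the Asp and Glu side chains are deprotonated (−1), and with His taken as neutral all other side chains carry no charge.
Positive (K, R): Lys9, Lys11, Arg14, Lys17 → +4.
Negative (D, E): none → −0.
Net charge = (+4) + (−0) = +4.

+4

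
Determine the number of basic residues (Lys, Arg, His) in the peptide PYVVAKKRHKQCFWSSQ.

5

Matching residues: K6, K7, R8, H9, K10.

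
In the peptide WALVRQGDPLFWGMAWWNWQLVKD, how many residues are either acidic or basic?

4

Acidic: D, E. Basic: H, K, R.
Acidic residues here: D8, D24 (2).
Basic residues here: R5, K23 (2).
The two groups share no amino acid, so total = 2 + 2 = 4.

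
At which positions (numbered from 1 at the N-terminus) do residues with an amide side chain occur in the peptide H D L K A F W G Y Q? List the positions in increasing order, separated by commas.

10

Asparagine (N) and glutamine (Q) have uncharged amide side chains.
Matching residues: Q10.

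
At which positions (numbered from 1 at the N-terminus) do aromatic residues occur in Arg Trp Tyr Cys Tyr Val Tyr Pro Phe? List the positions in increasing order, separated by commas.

2, 3, 5, 7, 9

The aromatic amino acids are Phe (F, benzyl), Trp (W, indole), and Tyr (Y, phenol).
Matching residues: Trp2, Tyr3, Tyr5, Tyr7, Phe9.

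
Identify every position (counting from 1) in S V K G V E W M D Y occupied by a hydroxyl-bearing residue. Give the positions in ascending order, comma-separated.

S, T, and Y are the three residues with a side-chain hydroxyl.
Matching residues: S1, Y10.

1, 10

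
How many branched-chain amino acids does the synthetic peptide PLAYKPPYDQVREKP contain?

2

V, L, and I make up the branched-chain aliphatic group.
Matching residues: L2, V11.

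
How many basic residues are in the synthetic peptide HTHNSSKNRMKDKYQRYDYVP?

7

Lysine (K), arginine (R), and histidine (H) have basic, nitrogen-containing side chains.
Matching residues: H1, H3, K7, R9, K11, K13, R16.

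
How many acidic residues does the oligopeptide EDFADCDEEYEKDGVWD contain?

9

Only D (aspartate) and E (glutamate) carry a side-chain carboxylic acid.
Matching residues: E1, D2, D5, D7, E8, E9, E11, D13, D17.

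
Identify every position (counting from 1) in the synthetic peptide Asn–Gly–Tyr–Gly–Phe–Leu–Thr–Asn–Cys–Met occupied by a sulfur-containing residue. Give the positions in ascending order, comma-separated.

Cysteine (C, thiol) and methionine (M, thioether) are the two sulfur-containing amino acids.
Matching residues: Cys9, Met10.

9, 10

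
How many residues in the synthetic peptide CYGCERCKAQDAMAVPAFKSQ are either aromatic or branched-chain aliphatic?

3

Aromatic: F, W, Y. Branched-chain aliphatic: I, L, V.
Aromatic residues here: Y2, F18 (2).
Branched-chain aliphatic residues here: V15 (1).
The two groups share no amino acid, so total = 2 + 1 = 3.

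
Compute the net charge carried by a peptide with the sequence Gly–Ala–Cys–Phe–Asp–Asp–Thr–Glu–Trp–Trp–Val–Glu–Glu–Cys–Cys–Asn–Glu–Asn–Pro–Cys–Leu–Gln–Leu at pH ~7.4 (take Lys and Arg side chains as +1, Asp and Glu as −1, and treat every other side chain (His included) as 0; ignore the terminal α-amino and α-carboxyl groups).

Positive (K, R): none → +0.
Negative (D, E): Asp5, Asp6, Glu8, Glu12, Glu13, Glu17 → −6.
Net charge = (+0) + (−6) = −6.

-6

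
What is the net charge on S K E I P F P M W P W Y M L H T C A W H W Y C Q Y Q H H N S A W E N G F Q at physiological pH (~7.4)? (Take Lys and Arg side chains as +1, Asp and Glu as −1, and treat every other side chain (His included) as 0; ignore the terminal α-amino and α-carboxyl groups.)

-1

Positive (K, R): K2 → +1.
Negative (D, E): E3, E33 → −2.
Net charge = (+1) + (−2) = −1.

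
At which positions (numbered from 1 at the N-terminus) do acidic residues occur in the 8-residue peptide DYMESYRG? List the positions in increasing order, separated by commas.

1, 4

Only D (aspartate) and E (glutamate) carry a side-chain carboxylic acid.
Matching residues: D1, E4.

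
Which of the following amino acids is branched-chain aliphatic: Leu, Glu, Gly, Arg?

Leu

V, L, and I make up the branched-chain aliphatic group.
Of the listed options, only Leu belongs to this group.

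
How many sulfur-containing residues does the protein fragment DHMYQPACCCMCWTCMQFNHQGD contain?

8

The sulfur-bearing residues are cysteine (–SH) and methionine (–S–CH₃).
Matching residues: M3, C8, C9, C10, M11, C12, C15, M16.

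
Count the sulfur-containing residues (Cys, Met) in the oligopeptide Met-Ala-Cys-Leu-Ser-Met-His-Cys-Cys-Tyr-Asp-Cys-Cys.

7

Matching residues: Met1, Cys3, Met6, Cys8, Cys9, Cys12, Cys13.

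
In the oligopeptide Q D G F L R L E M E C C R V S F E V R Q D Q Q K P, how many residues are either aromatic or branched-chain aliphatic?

Aromatic: F, W, Y. Branched-chain aliphatic: I, L, V.
Aromatic residues here: F4, F16 (2).
Branched-chain aliphatic residues here: L5, L7, V14, V18 (4).
The two groups share no amino acid, so total = 2 + 4 = 6.

6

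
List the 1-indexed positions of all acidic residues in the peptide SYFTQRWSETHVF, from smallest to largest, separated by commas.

9

Aspartate (D) and glutamate (E) have carboxylic-acid side chains and are the acidic amino acids.
Matching residues: E9.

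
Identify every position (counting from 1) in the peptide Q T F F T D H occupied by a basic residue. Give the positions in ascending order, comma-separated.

Lysine (K), arginine (R), and histidine (H) have basic, nitrogen-containing side chains.
Matching residues: H7.

7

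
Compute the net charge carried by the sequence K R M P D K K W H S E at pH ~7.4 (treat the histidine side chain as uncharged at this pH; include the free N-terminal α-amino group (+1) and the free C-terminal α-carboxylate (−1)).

At pH ~7.4 the Lys and Arg side chains are protonated (+1), the Asp and Glu side chains are deprotonated (−1), and with His taken as neutral all other side chains carry no charge.
Positive (K, R): K1, R2, K6, K7 → +4.
Negative (D, E): D5, E11 → −2.
The N-terminus (+1) and C-terminus (−1) cancel.
Net charge = (+4) + (−2) = +2.

+2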